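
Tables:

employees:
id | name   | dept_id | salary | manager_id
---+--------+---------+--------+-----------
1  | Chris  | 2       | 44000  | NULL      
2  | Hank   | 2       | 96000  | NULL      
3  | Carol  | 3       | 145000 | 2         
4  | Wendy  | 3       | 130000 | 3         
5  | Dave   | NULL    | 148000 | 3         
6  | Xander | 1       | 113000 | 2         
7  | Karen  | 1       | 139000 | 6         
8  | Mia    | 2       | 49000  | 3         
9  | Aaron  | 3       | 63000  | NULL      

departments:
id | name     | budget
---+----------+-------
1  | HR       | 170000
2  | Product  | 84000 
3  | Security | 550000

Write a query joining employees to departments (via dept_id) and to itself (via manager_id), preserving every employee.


Two LEFT JOINs from the same base table employees: one to departments via dept_id, one to employees itself via manager_id. Both are LEFT so every employee is preserved.
Match against departments:
  - employee 1 (Chris): dept_id=2 -> matches Product
  - employee 2 (Hank): dept_id=2 -> matches Product
  - employee 3 (Carol): dept_id=3 -> matches Security
  - employee 4 (Wendy): dept_id=3 -> matches Security
  - employee 5 (Dave): dept_id=NULL, no match -> kept with NULL
  - employee 6 (Xander): dept_id=1 -> matches HR
  - employee 7 (Karen): dept_id=1 -> matches HR
  - employee 8 (Mia): dept_id=2 -> matches Product
  - employee 9 (Aaron): dept_id=3 -> matches Security
Match against employees (self):
  - employee 1 (Chris): manager_id=NULL -> NULL
  - employee 2 (Hank): manager_id=NULL -> NULL
  - employee 3 (Carol): manager_id=2 -> Hank
  - employee 4 (Wendy): manager_id=3 -> Carol
  - employee 5 (Dave): manager_id=3 -> Carol
  - employee 6 (Xander): manager_id=2 -> Hank
  - employee 7 (Karen): manager_id=6 -> Xander
  - employee 8 (Mia): manager_id=3 -> Carol
  - employee 9 (Aaron): manager_id=NULL -> NULL

SQL:
SELECT a.name, b.name AS department, c.name AS manager
FROM employees a
LEFT JOIN departments b ON a.dept_id = b.id
LEFT JOIN employees c ON a.manager_id = c.id

Result:
name   | department | manager
-------+------------+--------
Chris  | Product    | NULL   
Hank   | Product    | NULL   
Carol  | Security   | Hank   
Wendy  | Security   | Carol  
Dave   | NULL       | Carol  
Xander | HR         | Hank   
Karen  | HR         | Xander 
Mia    | Product    | Carol  
Aaron  | Security   | NULL   


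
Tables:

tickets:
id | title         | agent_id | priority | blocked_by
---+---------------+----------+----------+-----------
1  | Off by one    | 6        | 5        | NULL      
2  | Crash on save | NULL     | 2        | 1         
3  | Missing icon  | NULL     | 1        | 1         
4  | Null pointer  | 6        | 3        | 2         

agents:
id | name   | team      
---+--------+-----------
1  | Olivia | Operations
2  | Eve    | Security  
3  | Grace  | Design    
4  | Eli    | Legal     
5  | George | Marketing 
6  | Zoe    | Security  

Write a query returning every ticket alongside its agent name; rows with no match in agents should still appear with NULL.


LEFT JOIN keeps every row from tickets (the left table); where agent_id has no match in agents, the agent columns become NULL. Walk through each ticket:
  - ticket 1 (Off by one): agent_id=6 -> matches Zoe
  - ticket 2 (Crash on save): agent_id=NULL, no match -> kept with NULL
  - ticket 3 (Missing icon): agent_id=NULL, no match -> kept with NULL
  - ticket 4 (Null pointer): agent_id=6 -> matches Zoe
All 4 rows appear; 2 have NULL agent.

SQL:
SELECT a.title, b.name AS agent
FROM tickets a
LEFT JOIN agents b ON a.agent_id = b.id

Result:
title         | agent
--------------+------
Off by one    | Zoe  
Crash on save | NULL 
Missing icon  | NULL 
Null pointer  | Zoe  


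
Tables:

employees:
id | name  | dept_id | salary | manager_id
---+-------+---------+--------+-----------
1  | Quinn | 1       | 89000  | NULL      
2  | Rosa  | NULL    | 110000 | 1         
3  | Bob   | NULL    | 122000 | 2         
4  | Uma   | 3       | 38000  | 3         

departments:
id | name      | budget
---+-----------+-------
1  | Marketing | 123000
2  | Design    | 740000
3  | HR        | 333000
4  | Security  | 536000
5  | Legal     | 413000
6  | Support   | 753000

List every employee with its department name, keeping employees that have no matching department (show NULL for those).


LEFT JOIN keeps every row from employees (the left table); where dept_id has no match in departments, the department columns become NULL. Walk through each employee:
  - employee 1 (Quinn): dept_id=1 -> matches Marketing
  - employee 2 (Rosa): dept_id=NULL, no match -> kept with NULL
  - employee 3 (Bob): dept_id=NULL, no match -> kept with NULL
  - employee 4 (Uma): dept_id=3 -> matches HR
All 4 rows appear; 2 have NULL department.

SQL:
SELECT a.name, b.name AS department
FROM employees a
LEFT JOIN departments b ON a.dept_id = b.id

Result:
name  | department
------+-----------
Quinn | Marketing 
Rosa  | NULL      
Bob   | NULL      
Uma   | HR        


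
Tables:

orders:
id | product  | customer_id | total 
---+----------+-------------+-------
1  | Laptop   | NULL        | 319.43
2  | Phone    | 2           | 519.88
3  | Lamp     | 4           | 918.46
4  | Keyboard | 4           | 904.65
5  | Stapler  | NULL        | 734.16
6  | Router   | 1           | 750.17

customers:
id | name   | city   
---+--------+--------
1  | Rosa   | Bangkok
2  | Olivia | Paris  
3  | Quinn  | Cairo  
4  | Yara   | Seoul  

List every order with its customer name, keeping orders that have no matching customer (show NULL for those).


LEFT JOIN keeps every row from orders (the left table); where customer_id has no match in customers, the customer columns become NULL. Walk through each order:
  - order 1 (Laptop): customer_id=NULL, no match -> kept with NULL
  - order 2 (Phone): customer_id=2 -> matches Olivia
  - order 3 (Lamp): customer_id=4 -> matches Yara
  - order 4 (Keyboard): customer_id=4 -> matches Yara
  - order 5 (Stapler): customer_id=NULL, no match -> kept with NULL
  - order 6 (Router): customer_id=1 -> matches Rosa
All 6 rows appear; 2 have NULL customer.

SQL:
SELECT a.product, b.name AS customer
FROM orders a
LEFT JOIN customers b ON a.customer_id = b.id

Result:
product  | customer
---------+---------
Laptop   | NULL    
Phone    | Olivia  
Lamp     | Yara    
Keyboard | Yara    
Stapler  | NULL    
Router   | Rosa    


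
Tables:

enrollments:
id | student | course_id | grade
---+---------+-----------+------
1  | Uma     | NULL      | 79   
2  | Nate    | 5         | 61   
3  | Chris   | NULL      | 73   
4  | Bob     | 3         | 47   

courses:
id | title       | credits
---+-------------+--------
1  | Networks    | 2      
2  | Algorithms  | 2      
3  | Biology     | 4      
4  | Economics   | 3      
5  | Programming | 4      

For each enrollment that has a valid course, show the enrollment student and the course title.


INNER JOIN keeps only enrollments rows whose course_id matches an id in courses. Walk through each enrollment:
  - enrollment 1 (Uma): course_id=NULL, no match -> dropped
  - enrollment 2 (Nate): course_id=5 -> matches Programming
  - enrollment 3 (Chris): course_id=NULL, no match -> dropped
  - enrollment 4 (Bob): course_id=3 -> matches Biology
So 2 of 4 rows are dropped.

SQL:
SELECT a.student, b.title AS course
FROM enrollments a
INNER JOIN courses b ON a.course_id = b.id

Result:
student | course     
--------+------------
Nate    | Programming
Bob     | Biology    


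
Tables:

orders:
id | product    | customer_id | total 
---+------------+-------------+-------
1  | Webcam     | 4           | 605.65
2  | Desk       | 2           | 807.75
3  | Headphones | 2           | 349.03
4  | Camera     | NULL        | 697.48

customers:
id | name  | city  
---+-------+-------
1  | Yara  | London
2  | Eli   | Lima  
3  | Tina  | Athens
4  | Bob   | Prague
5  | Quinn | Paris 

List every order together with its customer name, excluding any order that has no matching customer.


INNER JOIN keeps only orders rows whose customer_id matches an id in customers. Walk through each order:
  - order 1 (Webcam): customer_id=4 -> matches Bob
  - order 2 (Desk): customer_id=2 -> matches Eli
  - order 3 (Headphones): customer_id=2 -> matches Eli
  - order 4 (Camera): customer_id=NULL, no match -> dropped
So 1 of 4 rows is dropped.

SQL:
SELECT a.product, b.name AS customer
FROM orders a
INNER JOIN customers b ON a.customer_id = b.id

Result:
product    | customer
-----------+---------
Webcam     | Bob     
Desk       | Eli     
Headphones | Eli     


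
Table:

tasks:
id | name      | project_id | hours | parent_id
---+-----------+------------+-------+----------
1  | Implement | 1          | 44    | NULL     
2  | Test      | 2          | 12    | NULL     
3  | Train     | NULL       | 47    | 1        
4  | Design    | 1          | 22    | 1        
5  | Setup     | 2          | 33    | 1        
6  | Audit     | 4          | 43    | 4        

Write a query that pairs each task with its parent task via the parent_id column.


This is a self-join: tasks is joined to a second copy of itself, matching each row's parent_id to another row's id. Use LEFT JOIN so rows with parent_id=NULL are kept.
  - task 1 (Implement): parent_id=NULL -> NULL
  - task 2 (Test): parent_id=NULL -> NULL
  - task 3 (Train): parent_id=1 -> Implement
  - task 4 (Design): parent_id=1 -> Implement
  - task 5 (Setup): parent_id=1 -> Implement
  - task 6 (Audit): parent_id=4 -> Design

SQL:
SELECT a.name AS item, b.name AS parent
FROM tasks a
LEFT JOIN tasks b ON a.parent_id = b.id

Result:
item      | parent   
----------+----------
Implement | NULL     
Test      | NULL     
Train     | Implement
Design    | Implement
Setup     | Implement
Audit     | Design   


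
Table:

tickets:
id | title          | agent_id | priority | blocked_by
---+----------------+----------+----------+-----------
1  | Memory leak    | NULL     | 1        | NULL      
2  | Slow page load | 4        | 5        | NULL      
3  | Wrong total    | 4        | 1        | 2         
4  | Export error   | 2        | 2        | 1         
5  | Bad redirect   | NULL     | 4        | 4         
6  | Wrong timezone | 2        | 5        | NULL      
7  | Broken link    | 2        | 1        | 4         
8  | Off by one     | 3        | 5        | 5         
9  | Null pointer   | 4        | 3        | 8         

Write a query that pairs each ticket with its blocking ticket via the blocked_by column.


This is a self-join: tickets is joined to a second copy of itself, matching each row's blocked_by to another row's id. Use LEFT JOIN so rows with blocked_by=NULL are kept.
  - ticket 1 (Memory leak): blocked_by=NULL -> NULL
  - ticket 2 (Slow page load): blocked_by=NULL -> NULL
  - ticket 3 (Wrong total): blocked_by=2 -> Slow page load
  - ticket 4 (Export error): blocked_by=1 -> Memory leak
  - ticket 5 (Bad redirect): blocked_by=4 -> Export error
  - ticket 6 (Wrong timezone): blocked_by=NULL -> NULL
  - ticket 7 (Broken link): blocked_by=4 -> Export error
  - ticket 8 (Off by one): blocked_by=5 -> Bad redirect
  - ticket 9 (Null pointer): blocked_by=8 -> Off by one

SQL:
SELECT a.title AS item, b.title AS blocked_by
FROM tickets a
LEFT JOIN tickets b ON a.blocked_by = b.id

Result:
item           | blocked_by    
---------------+---------------
Memory leak    | NULL          
Slow page load | NULL          
Wrong total    | Slow page load
Export error   | Memory leak   
Bad redirect   | Export error  
Wrong timezone | NULL          
Broken link    | Export error  
Off by one     | Bad redirect  
Null pointer   | Off by one    


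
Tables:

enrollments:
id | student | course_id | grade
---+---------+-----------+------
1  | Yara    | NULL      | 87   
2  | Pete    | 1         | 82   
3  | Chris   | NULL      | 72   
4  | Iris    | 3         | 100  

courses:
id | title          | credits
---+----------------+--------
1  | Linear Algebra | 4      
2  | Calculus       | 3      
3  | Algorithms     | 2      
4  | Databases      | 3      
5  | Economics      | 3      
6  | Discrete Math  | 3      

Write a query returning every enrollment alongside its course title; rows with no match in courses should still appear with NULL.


LEFT JOIN keeps every row from enrollments (the left table); where course_id has no match in courses, the course columns become NULL. Walk through each enrollment:
  - enrollment 1 (Yara): course_id=NULL, no match -> kept with NULL
  - enrollment 2 (Pete): course_id=1 -> matches Linear Algebra
  - enrollment 3 (Chris): course_id=NULL, no match -> kept with NULL
  - enrollment 4 (Iris): course_id=3 -> matches Algorithms
All 4 rows appear; 2 have NULL course.

SQL:
SELECT a.student, b.title AS course
FROM enrollments a
LEFT JOIN courses b ON a.course_id = b.id

Result:
student | course        
--------+---------------
Yara    | NULL          
Pete    | Linear Algebra
Chris   | NULL          
Iris    | Algorithms    


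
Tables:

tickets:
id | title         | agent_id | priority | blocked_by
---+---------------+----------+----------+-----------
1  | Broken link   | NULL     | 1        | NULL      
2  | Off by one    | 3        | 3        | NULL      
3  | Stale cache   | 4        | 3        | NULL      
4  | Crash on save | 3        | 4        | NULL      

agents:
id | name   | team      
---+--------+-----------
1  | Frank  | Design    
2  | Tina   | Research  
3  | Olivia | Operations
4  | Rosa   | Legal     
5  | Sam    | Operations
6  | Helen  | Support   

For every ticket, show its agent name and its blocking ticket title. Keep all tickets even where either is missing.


Two LEFT JOINs from the same base table tickets: one to agents via agent_id, one to tickets itself via blocked_by. Both are LEFT so every ticket is preserved.
Match against agents:
  - ticket 1 (Broken link): agent_id=NULL, no match -> kept with NULL
  - ticket 2 (Off by one): agent_id=3 -> matches Olivia
  - ticket 3 (Stale cache): agent_id=4 -> matches Rosa
  - ticket 4 (Crash on save): agent_id=3 -> matches Olivia
Match against tickets (self):
  - ticket 1 (Broken link): blocked_by=NULL -> NULL
  - ticket 2 (Off by one): blocked_by=NULL -> NULL
  - ticket 3 (Stale cache): blocked_by=NULL -> NULL
  - ticket 4 (Crash on save): blocked_by=NULL -> NULL

SQL:
SELECT a.title, b.name AS agent, c.title AS blocked_by
FROM tickets a
LEFT JOIN agents b ON a.agent_id = b.id
LEFT JOIN tickets c ON a.blocked_by = c.id

Result:
title         | agent  | blocked_by
--------------+--------+-----------
Broken link   | NULL   | NULL      
Off by one    | Olivia | NULL      
Stale cache   | Rosa   | NULL      
Crash on save | Olivia | NULL      


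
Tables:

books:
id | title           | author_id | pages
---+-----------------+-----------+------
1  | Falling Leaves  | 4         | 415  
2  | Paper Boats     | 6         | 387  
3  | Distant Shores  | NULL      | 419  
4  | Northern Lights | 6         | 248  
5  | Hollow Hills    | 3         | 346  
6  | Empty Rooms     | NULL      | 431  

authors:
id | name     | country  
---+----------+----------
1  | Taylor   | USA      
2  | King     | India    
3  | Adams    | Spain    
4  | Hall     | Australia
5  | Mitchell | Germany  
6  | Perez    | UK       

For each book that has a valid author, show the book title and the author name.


INNER JOIN keeps only books rows whose author_id matches an id in authors. Walk through each book:
  - book 1 (Falling Leaves): author_id=4 -> matches Hall
  - book 2 (Paper Boats): author_id=6 -> matches Perez
  - book 3 (Distant Shores): author_id=NULL, no match -> dropped
  - book 4 (Northern Lights): author_id=6 -> matches Perez
  - book 5 (Hollow Hills): author_id=3 -> matches Adams
  - book 6 (Empty Rooms): author_id=NULL, no match -> dropped
So 2 of 6 rows are dropped.

SQL:
SELECT a.title, b.name AS author
FROM books a
INNER JOIN authors b ON a.author_id = b.id

Result:
title           | author
----------------+-------
Falling Leaves  | Hall  
Paper Boats     | Perez 
Northern Lights | Perez 
Hollow Hills    | Adams 


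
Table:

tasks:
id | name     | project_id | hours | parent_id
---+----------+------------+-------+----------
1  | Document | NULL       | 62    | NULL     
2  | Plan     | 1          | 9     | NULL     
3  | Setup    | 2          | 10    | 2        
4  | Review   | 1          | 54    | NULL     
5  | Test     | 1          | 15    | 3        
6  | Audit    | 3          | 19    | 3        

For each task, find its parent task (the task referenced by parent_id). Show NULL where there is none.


This is a self-join: tasks is joined to a second copy of itself, matching each row's parent_id to another row's id. Use LEFT JOIN so rows with parent_id=NULL are kept.
  - task 1 (Document): parent_id=NULL -> NULL
  - task 2 (Plan): parent_id=NULL -> NULL
  - task 3 (Setup): parent_id=2 -> Plan
  - task 4 (Review): parent_id=NULL -> NULL
  - task 5 (Test): parent_id=3 -> Setup
  - task 6 (Audit): parent_id=3 -> Setup

SQL:
SELECT a.name AS item, b.name AS parent
FROM tasks a
LEFT JOIN tasks b ON a.parent_id = b.id

Result:
item     | parent
---------+-------
Document | NULL  
Plan     | NULL  
Setup    | Plan  
Review   | NULL  
Test     | Setup 
Audit    | Setup 


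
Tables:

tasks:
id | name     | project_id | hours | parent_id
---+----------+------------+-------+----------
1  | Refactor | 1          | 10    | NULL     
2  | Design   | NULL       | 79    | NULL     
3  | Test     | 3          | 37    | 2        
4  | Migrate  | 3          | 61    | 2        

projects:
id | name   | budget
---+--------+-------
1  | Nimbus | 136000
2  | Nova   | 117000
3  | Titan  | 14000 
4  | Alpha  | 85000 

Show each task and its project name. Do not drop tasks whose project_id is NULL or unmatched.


LEFT JOIN keeps every row from tasks (the left table); where project_id has no match in projects, the project columns become NULL. Walk through each task:
  - task 1 (Refactor): project_id=1 -> matches Nimbus
  - task 2 (Design): project_id=NULL, no match -> kept with NULL
  - task 3 (Test): project_id=3 -> matches Titan
  - task 4 (Migrate): project_id=3 -> matches Titan
All 4 rows appear; 1 has NULL project.

SQL:
SELECT a.name, b.name AS project
FROM tasks a
LEFT JOIN projects b ON a.project_id = b.id

Result:
name     | project
---------+--------
Refactor | Nimbus 
Design   | NULL   
Test     | Titan  
Migrate  | Titan  


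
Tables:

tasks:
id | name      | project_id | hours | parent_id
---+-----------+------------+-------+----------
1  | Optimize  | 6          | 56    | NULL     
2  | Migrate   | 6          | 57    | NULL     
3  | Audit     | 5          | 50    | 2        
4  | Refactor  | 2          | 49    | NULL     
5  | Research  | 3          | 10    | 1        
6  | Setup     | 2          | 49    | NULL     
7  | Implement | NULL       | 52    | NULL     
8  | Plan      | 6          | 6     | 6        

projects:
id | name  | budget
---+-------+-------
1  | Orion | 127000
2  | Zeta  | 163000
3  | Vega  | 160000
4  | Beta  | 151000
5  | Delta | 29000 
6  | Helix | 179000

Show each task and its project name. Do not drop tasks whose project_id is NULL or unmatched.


LEFT JOIN keeps every row from tasks (the left table); where project_id has no match in projects, the project columns become NULL. Walk through each task:
  - task 1 (Optimize): project_id=6 -> matches Helix
  - task 2 (Migrate): project_id=6 -> matches Helix
  - task 3 (Audit): project_id=5 -> matches Delta
  - task 4 (Refactor): project_id=2 -> matches Zeta
  - task 5 (Research): project_id=3 -> matches Vega
  - task 6 (Setup): project_id=2 -> matches Zeta
  - task 7 (Implement): project_id=NULL, no match -> kept with NULL
  - task 8 (Plan): project_id=6 -> matches Helix
All 8 rows appear; 1 has NULL project.

SQL:
SELECT a.name, b.name AS project
FROM tasks a
LEFT JOIN projects b ON a.project_id = b.id

Result:
name      | project
----------+--------
Optimize  | Helix  
Migrate   | Helix  
Audit     | Delta  
Refactor  | Zeta   
Research  | Vega   
Setup     | Zeta   
Implement | NULL   
Plan      | Helix  


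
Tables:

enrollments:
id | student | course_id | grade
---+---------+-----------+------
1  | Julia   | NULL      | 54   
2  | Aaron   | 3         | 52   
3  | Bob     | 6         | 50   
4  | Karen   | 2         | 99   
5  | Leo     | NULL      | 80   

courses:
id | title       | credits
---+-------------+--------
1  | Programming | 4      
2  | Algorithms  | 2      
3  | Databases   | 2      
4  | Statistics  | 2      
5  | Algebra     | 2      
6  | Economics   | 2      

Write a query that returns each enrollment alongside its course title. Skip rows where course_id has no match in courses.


INNER JOIN keeps only enrollments rows whose course_id matches an id in courses. Walk through each enrollment:
  - enrollment 1 (Julia): course_id=NULL, no match -> dropped
  - enrollment 2 (Aaron): course_id=3 -> matches Databases
  - enrollment 3 (Bob): course_id=6 -> matches Economics
  - enrollment 4 (Karen): course_id=2 -> matches Algorithms
  - enrollment 5 (Leo): course_id=NULL, no match -> dropped
So 2 of 5 rows are dropped.

SQL:
SELECT a.student, b.title AS course
FROM enrollments a
INNER JOIN courses b ON a.course_id = b.id

Result:
student | course    
--------+-----------
Aaron   | Databases 
Bob     | Economics 
Karen   | Algorithms


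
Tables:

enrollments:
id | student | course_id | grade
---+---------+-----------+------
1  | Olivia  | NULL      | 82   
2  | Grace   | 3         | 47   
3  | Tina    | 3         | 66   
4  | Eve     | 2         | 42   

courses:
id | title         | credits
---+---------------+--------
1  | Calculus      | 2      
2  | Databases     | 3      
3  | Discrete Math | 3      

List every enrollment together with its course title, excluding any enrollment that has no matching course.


INNER JOIN keeps only enrollments rows whose course_id matches an id in courses. Walk through each enrollment:
  - enrollment 1 (Olivia): course_id=NULL, no match -> dropped
  - enrollment 2 (Grace): course_id=3 -> matches Discrete Math
  - enrollment 3 (Tina): course_id=3 -> matches Discrete Math
  - enrollment 4 (Eve): course_id=2 -> matches Databases
So 1 of 4 rows is dropped.

SQL:
SELECT a.student, b.title AS course
FROM enrollments a
INNER JOIN courses b ON a.course_id = b.id

Result:
student | course       
--------+--------------
Grace   | Discrete Math
Tina    | Discrete Math
Eve     | Databases    


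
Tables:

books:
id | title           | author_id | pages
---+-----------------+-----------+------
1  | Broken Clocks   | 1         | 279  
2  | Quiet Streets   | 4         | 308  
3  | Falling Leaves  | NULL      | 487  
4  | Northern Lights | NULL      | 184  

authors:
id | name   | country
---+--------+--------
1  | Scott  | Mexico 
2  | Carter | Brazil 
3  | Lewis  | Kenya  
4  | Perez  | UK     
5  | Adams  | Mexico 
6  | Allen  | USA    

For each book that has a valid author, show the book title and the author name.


INNER JOIN keeps only books rows whose author_id matches an id in authors. Walk through each book:
  - book 1 (Broken Clocks): author_id=1 -> matches Scott
  - book 2 (Quiet Streets): author_id=4 -> matches Perez
  - book 3 (Falling Leaves): author_id=NULL, no match -> dropped
  - book 4 (Northern Lights): author_id=NULL, no match -> dropped
So 2 of 4 rows are dropped.

SQL:
SELECT a.title, b.name AS author
FROM books a
INNER JOIN authors b ON a.author_id = b.id

Result:
title         | author
--------------+-------
Broken Clocks | Scott 
Quiet Streets | Perez 


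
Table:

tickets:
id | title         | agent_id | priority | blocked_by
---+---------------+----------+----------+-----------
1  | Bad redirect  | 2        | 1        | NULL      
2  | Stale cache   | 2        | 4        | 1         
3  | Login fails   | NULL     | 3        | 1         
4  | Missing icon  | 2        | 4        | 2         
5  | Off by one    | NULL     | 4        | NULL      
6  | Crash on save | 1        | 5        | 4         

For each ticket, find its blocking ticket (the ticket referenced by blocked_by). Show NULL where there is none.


This is a self-join: tickets is joined to a second copy of itself, matching each row's blocked_by to another row's id. Use LEFT JOIN so rows with blocked_by=NULL are kept.
  - ticket 1 (Bad redirect): blocked_by=NULL -> NULL
  - ticket 2 (Stale cache): blocked_by=1 -> Bad redirect
  - ticket 3 (Login fails): blocked_by=1 -> Bad redirect
  - ticket 4 (Missing icon): blocked_by=2 -> Stale cache
  - ticket 5 (Off by one): blocked_by=NULL -> NULL
  - ticket 6 (Crash on save): blocked_by=4 -> Missing icon

SQL:
SELECT a.title AS item, b.title AS blocked_by
FROM tickets a
LEFT JOIN tickets b ON a.blocked_by = b.id

Result:
item          | blocked_by  
--------------+-------------
Bad redirect  | NULL        
Stale cache   | Bad redirect
Login fails   | Bad redirect
Missing icon  | Stale cache 
Off by one    | NULL        
Crash on save | Missing icon


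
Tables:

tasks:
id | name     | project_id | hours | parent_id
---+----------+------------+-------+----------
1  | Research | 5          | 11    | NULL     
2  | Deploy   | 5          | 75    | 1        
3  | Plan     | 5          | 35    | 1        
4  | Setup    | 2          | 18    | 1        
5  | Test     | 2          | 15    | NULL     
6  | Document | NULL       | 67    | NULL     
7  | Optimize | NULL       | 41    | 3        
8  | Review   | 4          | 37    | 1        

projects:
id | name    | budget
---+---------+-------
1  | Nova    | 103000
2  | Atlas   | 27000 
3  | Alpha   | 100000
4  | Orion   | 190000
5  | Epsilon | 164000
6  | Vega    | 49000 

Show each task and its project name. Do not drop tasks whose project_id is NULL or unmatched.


LEFT JOIN keeps every row from tasks (the left table); where project_id has no match in projects, the project columns become NULL. Walk through each task:
  - task 1 (Research): project_id=5 -> matches Epsilon
  - task 2 (Deploy): project_id=5 -> matches Epsilon
  - task 3 (Plan): project_id=5 -> matches Epsilon
  - task 4 (Setup): project_id=2 -> matches Atlas
  - task 5 (Test): project_id=2 -> matches Atlas
  - task 6 (Document): project_id=NULL, no match -> kept with NULL
  - task 7 (Optimize): project_id=NULL, no match -> kept with NULL
  - task 8 (Review): project_id=4 -> matches Orion
All 8 rows appear; 2 have NULL project.

SQL:
SELECT a.name, b.name AS project
FROM tasks a
LEFT JOIN projects b ON a.project_id = b.id

Result:
name     | project
---------+--------
Research | Epsilon
Deploy   | Epsilon
Plan     | Epsilon
Setup    | Atlas  
Test     | Atlas  
Document | NULL   
Optimize | NULL   
Review   | Orion  


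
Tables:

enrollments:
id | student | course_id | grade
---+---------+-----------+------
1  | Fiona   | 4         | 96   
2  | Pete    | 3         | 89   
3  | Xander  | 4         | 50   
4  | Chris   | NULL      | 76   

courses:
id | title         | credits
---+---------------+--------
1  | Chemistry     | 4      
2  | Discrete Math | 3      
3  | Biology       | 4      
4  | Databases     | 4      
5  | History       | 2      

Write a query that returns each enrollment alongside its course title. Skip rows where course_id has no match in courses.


INNER JOIN keeps only enrollments rows whose course_id matches an id in courses. Walk through each enrollment:
  - enrollment 1 (Fiona): course_id=4 -> matches Databases
  - enrollment 2 (Pete): course_id=3 -> matches Biology
  - enrollment 3 (Xander): course_id=4 -> matches Databases
  - enrollment 4 (Chris): course_id=NULL, no match -> dropped
So 1 of 4 rows is dropped.

SQL:
SELECT a.student, b.title AS course
FROM enrollments a
INNER JOIN courses b ON a.course_id = b.id

Result:
student | course   
--------+----------
Fiona   | Databases
Pete    | Biology  
Xander  | Databases


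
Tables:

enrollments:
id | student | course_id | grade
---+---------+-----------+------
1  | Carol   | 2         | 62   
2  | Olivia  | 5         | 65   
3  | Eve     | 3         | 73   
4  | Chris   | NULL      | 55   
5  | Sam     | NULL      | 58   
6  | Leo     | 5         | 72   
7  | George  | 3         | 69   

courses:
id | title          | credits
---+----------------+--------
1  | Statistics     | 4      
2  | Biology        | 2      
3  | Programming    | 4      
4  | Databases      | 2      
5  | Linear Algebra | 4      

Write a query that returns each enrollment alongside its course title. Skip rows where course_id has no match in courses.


INNER JOIN keeps only enrollments rows whose course_id matches an id in courses. Walk through each enrollment:
  - enrollment 1 (Carol): course_id=2 -> matches Biology
  - enrollment 2 (Olivia): course_id=5 -> matches Linear Algebra
  - enrollment 3 (Eve): course_id=3 -> matches Programming
  - enrollment 4 (Chris): course_id=NULL, no match -> dropped
  - enrollment 5 (Sam): course_id=NULL, no match -> dropped
  - enrollment 6 (Leo): course_id=5 -> matches Linear Algebra
  - enrollment 7 (George): course_id=3 -> matches Programming
So 2 of 7 rows are dropped.

SQL:
SELECT a.student, b.title AS course
FROM enrollments a
INNER JOIN courses b ON a.course_id = b.id

Result:
student | course        
--------+---------------
Carol   | Biology       
Olivia  | Linear Algebra
Eve     | Programming   
Leo     | Linear Algebra
George  | Programming   


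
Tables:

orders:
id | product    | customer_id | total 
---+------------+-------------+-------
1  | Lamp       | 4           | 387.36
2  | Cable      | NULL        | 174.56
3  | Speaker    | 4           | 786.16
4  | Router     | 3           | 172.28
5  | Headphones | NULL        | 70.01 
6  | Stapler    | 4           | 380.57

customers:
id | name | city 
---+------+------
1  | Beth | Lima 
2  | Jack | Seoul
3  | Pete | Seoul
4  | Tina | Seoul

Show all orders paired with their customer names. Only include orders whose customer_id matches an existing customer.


INNER JOIN keeps only orders rows whose customer_id matches an id in customers. Walk through each order:
  - order 1 (Lamp): customer_id=4 -> matches Tina
  - order 2 (Cable): customer_id=NULL, no match -> dropped
  - order 3 (Speaker): customer_id=4 -> matches Tina
  - order 4 (Router): customer_id=3 -> matches Pete
  - order 5 (Headphones): customer_id=NULL, no match -> dropped
  - order 6 (Stapler): customer_id=4 -> matches Tina
So 2 of 6 rows are dropped.

SQL:
SELECT a.product, b.name AS customer
FROM orders a
INNER JOIN customers b ON a.customer_id = b.id

Result:
product | customer
--------+---------
Lamp    | Tina    
Speaker | Tina    
Router  | Pete    
Stapler | Tina    


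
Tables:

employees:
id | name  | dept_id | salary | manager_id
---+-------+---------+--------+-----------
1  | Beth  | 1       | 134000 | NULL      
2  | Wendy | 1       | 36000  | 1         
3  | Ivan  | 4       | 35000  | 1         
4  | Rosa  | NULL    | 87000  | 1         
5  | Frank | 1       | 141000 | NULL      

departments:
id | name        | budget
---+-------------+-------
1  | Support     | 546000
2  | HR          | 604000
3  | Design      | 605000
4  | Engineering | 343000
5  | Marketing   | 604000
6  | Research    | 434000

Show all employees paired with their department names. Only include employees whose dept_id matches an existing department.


INNER JOIN keeps only employees rows whose dept_id matches an id in departments. Walk through each employee:
  - employee 1 (Beth): dept_id=1 -> matches Support
  - employee 2 (Wendy): dept_id=1 -> matches Support
  - employee 3 (Ivan): dept_id=4 -> matches Engineering
  - employee 4 (Rosa): dept_id=NULL, no match -> dropped
  - employee 5 (Frank): dept_id=1 -> matches Support
So 1 of 5 rows is dropped.

SQL:
SELECT a.name, b.name AS department
FROM employees a
INNER JOIN departments b ON a.dept_id = b.id

Result:
name  | department 
------+------------
Beth  | Support    
Wendy | Support    
Ivan  | Engineering
Frank | Support    


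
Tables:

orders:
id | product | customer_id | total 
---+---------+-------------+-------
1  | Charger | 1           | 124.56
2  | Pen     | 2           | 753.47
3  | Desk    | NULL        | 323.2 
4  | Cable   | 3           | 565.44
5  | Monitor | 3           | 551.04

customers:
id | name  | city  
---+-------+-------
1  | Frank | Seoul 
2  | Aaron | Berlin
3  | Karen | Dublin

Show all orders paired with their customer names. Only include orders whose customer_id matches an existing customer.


INNER JOIN keeps only orders rows whose customer_id matches an id in customers. Walk through each order:
  - order 1 (Charger): customer_id=1 -> matches Frank
  - order 2 (Pen): customer_id=2 -> matches Aaron
  - order 3 (Desk): customer_id=NULL, no match -> dropped
  - order 4 (Cable): customer_id=3 -> matches Karen
  - order 5 (Monitor): customer_id=3 -> matches Karen
So 1 of 5 rows is dropped.

SQL:
SELECT a.product, b.name AS customer
FROM orders a
INNER JOIN customers b ON a.customer_id = b.id

Result:
product | customer
--------+---------
Charger | Frank   
Pen     | Aaron   
Cable   | Karen   
Monitor | Karen   


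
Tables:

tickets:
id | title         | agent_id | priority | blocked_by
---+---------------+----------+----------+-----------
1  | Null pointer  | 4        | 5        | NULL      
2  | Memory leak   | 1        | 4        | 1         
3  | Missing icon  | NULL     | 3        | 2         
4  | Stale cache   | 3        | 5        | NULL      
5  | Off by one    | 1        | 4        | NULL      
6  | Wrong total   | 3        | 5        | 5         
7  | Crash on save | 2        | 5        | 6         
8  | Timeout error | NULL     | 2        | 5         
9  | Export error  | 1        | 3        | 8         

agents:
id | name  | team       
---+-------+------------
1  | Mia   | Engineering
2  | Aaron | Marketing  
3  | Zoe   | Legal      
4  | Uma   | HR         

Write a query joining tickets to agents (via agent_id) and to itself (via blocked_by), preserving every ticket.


Two LEFT JOINs from the same base table tickets: one to agents via agent_id, one to tickets itself via blocked_by. Both are LEFT so every ticket is preserved.
Match against agents:
  - ticket 1 (Null pointer): agent_id=4 -> matches Uma
  - ticket 2 (Memory leak): agent_id=1 -> matches Mia
  - ticket 3 (Missing icon): agent_id=NULL, no match -> kept with NULL
  - ticket 4 (Stale cache): agent_id=3 -> matches Zoe
  - ticket 5 (Off by one): agent_id=1 -> matches Mia
  - ticket 6 (Wrong total): agent_id=3 -> matches Zoe
  - ticket 7 (Crash on save): agent_id=2 -> matches Aaron
  - ticket 8 (Timeout error): agent_id=NULL, no match -> kept with NULL
  - ticket 9 (Export error): agent_id=1 -> matches Mia
Match against tickets (self):
  - ticket 1 (Null pointer): blocked_by=NULL -> NULL
  - ticket 2 (Memory leak): blocked_by=1 -> Null pointer
  - ticket 3 (Missing icon): blocked_by=2 -> Memory leak
  - ticket 4 (Stale cache): blocked_by=NULL -> NULL
  - ticket 5 (Off by one): blocked_by=NULL -> NULL
  - ticket 6 (Wrong total): blocked_by=5 -> Off by one
  - ticket 7 (Crash on save): blocked_by=6 -> Wrong total
  - ticket 8 (Timeout error): blocked_by=5 -> Off by one
  - ticket 9 (Export error): blocked_by=8 -> Timeout error

SQL:
SELECT a.title, b.name AS agent, c.title AS blocked_by
FROM tickets a
LEFT JOIN agents b ON a.agent_id = b.id
LEFT JOIN tickets c ON a.blocked_by = c.id

Result:
title         | agent | blocked_by   
--------------+-------+--------------
Null pointer  | Uma   | NULL         
Memory leak   | Mia   | Null pointer 
Missing icon  | NULL  | Memory leak  
Stale cache   | Zoe   | NULL         
Off by one    | Mia   | NULL         
Wrong total   | Zoe   | Off by one   
Crash on save | Aaron | Wrong total  
Timeout error | NULL  | Off by one   
Export error  | Mia   | Timeout error


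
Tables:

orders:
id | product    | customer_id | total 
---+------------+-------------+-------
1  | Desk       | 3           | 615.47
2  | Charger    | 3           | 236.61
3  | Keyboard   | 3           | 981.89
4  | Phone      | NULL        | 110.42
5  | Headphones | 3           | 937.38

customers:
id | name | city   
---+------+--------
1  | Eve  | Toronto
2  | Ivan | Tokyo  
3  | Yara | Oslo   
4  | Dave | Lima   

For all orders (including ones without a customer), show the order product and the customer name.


LEFT JOIN keeps every row from orders (the left table); where customer_id has no match in customers, the customer columns become NULL. Walk through each order:
  - order 1 (Desk): customer_id=3 -> matches Yara
  - order 2 (Charger): customer_id=3 -> matches Yara
  - order 3 (Keyboard): customer_id=3 -> matches Yara
  - order 4 (Phone): customer_id=NULL, no match -> kept with NULL
  - order 5 (Headphones): customer_id=3 -> matches Yara
All 5 rows appear; 1 has NULL customer.

SQL:
SELECT a.product, b.name AS customer
FROM orders a
LEFT JOIN customers b ON a.customer_id = b.id

Result:
product    | customer
-----------+---------
Desk       | Yara    
Charger    | Yara    
Keyboard   | Yara    
Phone      | NULL    
Headphones | Yara    


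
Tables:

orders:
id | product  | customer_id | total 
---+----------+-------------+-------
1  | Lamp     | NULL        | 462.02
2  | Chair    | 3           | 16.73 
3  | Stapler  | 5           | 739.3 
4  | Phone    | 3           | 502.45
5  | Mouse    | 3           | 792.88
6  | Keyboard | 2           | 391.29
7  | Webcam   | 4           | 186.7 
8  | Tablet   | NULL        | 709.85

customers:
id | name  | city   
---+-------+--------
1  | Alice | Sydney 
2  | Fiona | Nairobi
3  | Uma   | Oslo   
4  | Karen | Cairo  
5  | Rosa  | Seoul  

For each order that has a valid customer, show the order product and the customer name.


INNER JOIN keeps only orders rows whose customer_id matches an id in customers. Walk through each order:
  - order 1 (Lamp): customer_id=NULL, no match -> dropped
  - order 2 (Chair): customer_id=3 -> matches Uma
  - order 3 (Stapler): customer_id=5 -> matches Rosa
  - order 4 (Phone): customer_id=3 -> matches Uma
  - order 5 (Mouse): customer_id=3 -> matches Uma
  - order 6 (Keyboard): customer_id=2 -> matches Fiona
  - order 7 (Webcam): customer_id=4 -> matches Karen
  - order 8 (Tablet): customer_id=NULL, no match -> dropped
So 2 of 8 rows are dropped.

SQL:
SELECT a.product, b.name AS customer
FROM orders a
INNER JOIN customers b ON a.customer_id = b.id

Result:
product  | customer
---------+---------
Chair    | Uma     
Stapler  | Rosa    
Phone    | Uma     
Mouse    | Uma     
Keyboard | Fiona   
Webcam   | Karen   


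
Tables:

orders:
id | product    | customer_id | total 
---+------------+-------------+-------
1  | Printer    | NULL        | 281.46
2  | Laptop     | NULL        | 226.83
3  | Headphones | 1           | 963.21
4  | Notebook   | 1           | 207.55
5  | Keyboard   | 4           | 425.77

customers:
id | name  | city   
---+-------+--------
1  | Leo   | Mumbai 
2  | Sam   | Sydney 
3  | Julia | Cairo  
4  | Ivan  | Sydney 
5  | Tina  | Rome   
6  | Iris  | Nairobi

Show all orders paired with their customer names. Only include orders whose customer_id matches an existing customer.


INNER JOIN keeps only orders rows whose customer_id matches an id in customers. Walk through each order:
  - order 1 (Printer): customer_id=NULL, no match -> dropped
  - order 2 (Laptop): customer_id=NULL, no match -> dropped
  - order 3 (Headphones): customer_id=1 -> matches Leo
  - order 4 (Notebook): customer_id=1 -> matches Leo
  - order 5 (Keyboard): customer_id=4 -> matches Ivan
So 2 of 5 rows are dropped.

SQL:
SELECT a.product, b.name AS customer
FROM orders a
INNER JOIN customers b ON a.customer_id = b.id

Result:
product    | customer
-----------+---------
Headphones | Leo     
Notebook   | Leo     
Keyboard   | Ivan    


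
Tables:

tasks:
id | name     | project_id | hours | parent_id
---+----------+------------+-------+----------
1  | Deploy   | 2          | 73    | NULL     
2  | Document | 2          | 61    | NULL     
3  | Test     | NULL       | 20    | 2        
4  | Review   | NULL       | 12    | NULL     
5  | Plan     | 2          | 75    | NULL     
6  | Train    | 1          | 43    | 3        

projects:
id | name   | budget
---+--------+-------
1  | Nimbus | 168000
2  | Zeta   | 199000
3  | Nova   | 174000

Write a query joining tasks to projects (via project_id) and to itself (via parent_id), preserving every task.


Two LEFT JOINs from the same base table tasks: one to projects via project_id, one to tasks itself via parent_id. Both are LEFT so every task is preserved.
Match against projects:
  - task 1 (Deploy): project_id=2 -> matches Zeta
  - task 2 (Document): project_id=2 -> matches Zeta
  - task 3 (Test): project_id=NULL, no match -> kept with NULL
  - task 4 (Review): project_id=NULL, no match -> kept with NULL
  - task 5 (Plan): project_id=2 -> matches Zeta
  - task 6 (Train): project_id=1 -> matches Nimbus
Match against tasks (self):
  - task 1 (Deploy): parent_id=NULL -> NULL
  - task 2 (Document): parent_id=NULL -> NULL
  - task 3 (Test): parent_id=2 -> Document
  - task 4 (Review): parent_id=NULL -> NULL
  - task 5 (Plan): parent_id=NULL -> NULL
  - task 6 (Train): parent_id=3 -> Test

SQL:
SELECT a.name, b.name AS project, c.name AS parent
FROM tasks a
LEFT JOIN projects b ON a.project_id = b.id
LEFT JOIN tasks c ON a.parent_id = c.id

Result:
name     | project | parent  
---------+---------+---------
Deploy   | Zeta    | NULL    
Document | Zeta    | NULL    
Test     | NULL    | Document
Review   | NULL    | NULL    
Plan     | Zeta    | NULL    
Train    | Nimbus  | Test    
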